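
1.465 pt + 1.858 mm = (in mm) 2.375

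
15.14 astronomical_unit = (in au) 15.14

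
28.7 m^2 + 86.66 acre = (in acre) 86.67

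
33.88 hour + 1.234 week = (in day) 10.05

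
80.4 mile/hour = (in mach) 0.1056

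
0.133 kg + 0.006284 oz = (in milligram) 1.332e+05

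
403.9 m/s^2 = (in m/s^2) 403.9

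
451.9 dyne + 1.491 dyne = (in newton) 0.004534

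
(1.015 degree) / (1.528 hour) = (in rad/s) 3.22e-06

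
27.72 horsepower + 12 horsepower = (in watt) 2.962e+04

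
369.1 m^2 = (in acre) 0.09121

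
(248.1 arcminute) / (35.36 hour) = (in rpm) 5.414e-06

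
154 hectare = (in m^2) 1.54e+06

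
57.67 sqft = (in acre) 0.001324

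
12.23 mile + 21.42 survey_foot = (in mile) 12.23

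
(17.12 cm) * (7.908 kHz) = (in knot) 2632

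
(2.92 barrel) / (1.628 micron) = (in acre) 70.46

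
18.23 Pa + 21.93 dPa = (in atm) 0.0002016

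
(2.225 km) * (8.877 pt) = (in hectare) 0.0006968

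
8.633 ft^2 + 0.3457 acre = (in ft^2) 1.507e+04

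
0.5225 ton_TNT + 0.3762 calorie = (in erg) 2.186e+16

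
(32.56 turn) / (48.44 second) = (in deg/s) 242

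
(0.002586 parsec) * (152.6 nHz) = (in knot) 2.367e+07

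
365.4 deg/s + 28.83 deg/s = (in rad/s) 6.881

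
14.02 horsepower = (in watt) 1.045e+04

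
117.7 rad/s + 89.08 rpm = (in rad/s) 127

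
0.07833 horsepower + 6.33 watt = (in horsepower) 0.08682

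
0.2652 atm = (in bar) 0.2687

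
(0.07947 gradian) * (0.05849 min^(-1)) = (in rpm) 1.162e-05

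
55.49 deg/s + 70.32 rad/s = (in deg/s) 4085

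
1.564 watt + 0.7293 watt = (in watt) 2.293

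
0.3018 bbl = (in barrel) 0.3018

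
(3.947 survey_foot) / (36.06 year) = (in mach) 3.107e-12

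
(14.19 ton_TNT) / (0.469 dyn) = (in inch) 4.984e+17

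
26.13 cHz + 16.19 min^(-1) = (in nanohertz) 5.311e+08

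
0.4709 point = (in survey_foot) 0.000545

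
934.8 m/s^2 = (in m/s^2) 934.8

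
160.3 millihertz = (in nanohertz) 1.603e+08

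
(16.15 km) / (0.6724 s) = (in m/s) 2.402e+04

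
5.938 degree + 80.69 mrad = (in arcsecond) 3.802e+04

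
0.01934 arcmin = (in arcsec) 1.16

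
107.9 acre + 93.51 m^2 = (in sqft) 4.701e+06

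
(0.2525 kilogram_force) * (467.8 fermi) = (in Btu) 1.098e-15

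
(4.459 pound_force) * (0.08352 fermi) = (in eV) 1.034e+04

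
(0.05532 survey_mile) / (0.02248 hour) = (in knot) 2.138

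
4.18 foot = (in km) 0.001274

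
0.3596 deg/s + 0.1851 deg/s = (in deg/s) 0.5447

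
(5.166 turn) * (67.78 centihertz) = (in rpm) 210.1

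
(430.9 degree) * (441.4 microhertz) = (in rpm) 0.0317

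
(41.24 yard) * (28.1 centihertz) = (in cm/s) 1060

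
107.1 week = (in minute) 1.08e+06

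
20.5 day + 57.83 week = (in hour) 1.021e+04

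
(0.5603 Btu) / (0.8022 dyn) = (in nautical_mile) 3.979e+04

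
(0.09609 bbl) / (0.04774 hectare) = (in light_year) 3.382e-21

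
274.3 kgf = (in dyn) 2.69e+08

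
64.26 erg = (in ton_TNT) 1.536e-15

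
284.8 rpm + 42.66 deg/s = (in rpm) 291.9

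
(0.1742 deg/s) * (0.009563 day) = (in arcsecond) 5.182e+05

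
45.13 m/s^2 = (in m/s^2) 45.13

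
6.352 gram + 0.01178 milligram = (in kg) 0.006352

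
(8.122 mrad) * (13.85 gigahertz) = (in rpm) 1.074e+09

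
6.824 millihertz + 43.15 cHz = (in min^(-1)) 26.3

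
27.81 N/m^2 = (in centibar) 0.02781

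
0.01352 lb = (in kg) 0.006133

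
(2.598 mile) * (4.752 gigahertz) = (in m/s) 1.987e+13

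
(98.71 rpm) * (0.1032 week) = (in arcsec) 1.331e+11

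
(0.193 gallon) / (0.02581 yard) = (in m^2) 0.03096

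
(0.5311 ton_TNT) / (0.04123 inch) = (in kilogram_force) 2.164e+11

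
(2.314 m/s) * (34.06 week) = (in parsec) 1.545e-09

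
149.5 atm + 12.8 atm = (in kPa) 1.645e+04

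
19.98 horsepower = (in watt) 1.49e+04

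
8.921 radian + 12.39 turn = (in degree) 4972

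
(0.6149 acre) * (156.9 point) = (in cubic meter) 137.7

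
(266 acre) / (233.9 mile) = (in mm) 2860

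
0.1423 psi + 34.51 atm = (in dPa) 3.498e+07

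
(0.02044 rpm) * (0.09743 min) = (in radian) 0.01251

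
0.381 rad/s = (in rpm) 3.638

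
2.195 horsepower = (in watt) 1637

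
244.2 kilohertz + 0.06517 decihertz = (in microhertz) 2.442e+11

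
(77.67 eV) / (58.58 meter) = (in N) 2.124e-19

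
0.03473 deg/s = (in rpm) 0.005788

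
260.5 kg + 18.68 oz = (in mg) 2.61e+08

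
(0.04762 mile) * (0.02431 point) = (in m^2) 0.0006572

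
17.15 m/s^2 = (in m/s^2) 17.15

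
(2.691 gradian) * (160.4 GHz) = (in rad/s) 6.78e+09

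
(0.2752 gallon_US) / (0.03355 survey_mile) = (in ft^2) 0.0002077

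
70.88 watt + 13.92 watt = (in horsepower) 0.1137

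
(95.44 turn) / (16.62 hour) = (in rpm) 0.09571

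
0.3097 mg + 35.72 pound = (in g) 1.62e+04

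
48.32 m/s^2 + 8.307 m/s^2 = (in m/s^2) 56.63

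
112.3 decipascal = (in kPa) 0.01123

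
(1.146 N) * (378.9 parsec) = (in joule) 1.34e+19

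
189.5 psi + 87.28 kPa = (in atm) 13.76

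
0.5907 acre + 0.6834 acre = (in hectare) 0.5156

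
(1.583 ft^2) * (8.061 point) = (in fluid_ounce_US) 14.14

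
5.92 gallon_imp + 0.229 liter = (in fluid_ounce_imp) 955.3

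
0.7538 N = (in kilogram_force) 0.07687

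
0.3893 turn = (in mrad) 2446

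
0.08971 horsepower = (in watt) 66.9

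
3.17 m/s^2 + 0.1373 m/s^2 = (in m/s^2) 3.307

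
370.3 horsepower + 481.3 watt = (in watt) 2.766e+05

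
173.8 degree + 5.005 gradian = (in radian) 3.112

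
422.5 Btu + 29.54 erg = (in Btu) 422.5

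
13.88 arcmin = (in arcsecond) 832.8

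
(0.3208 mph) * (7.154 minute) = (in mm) 6.156e+04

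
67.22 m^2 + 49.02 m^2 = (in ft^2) 1251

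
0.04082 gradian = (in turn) 0.0001021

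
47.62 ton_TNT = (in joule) 1.992e+11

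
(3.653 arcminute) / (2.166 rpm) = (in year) 1.486e-10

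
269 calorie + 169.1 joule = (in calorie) 309.4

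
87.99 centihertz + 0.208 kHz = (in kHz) 0.2089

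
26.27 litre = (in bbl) 0.1652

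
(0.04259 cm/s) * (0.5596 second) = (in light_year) 2.519e-20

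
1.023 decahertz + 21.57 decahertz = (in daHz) 22.59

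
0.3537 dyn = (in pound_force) 7.951e-07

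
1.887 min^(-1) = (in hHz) 0.0003145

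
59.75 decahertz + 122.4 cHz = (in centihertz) 5.987e+04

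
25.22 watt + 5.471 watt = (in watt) 30.69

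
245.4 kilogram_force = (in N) 2407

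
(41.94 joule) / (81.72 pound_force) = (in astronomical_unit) 7.712e-13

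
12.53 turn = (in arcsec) 1.624e+07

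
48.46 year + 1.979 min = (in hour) 4.245e+05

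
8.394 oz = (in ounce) 8.394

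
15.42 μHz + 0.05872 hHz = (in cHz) 587.2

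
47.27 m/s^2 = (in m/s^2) 47.27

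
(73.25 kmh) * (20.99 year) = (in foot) 4.419e+10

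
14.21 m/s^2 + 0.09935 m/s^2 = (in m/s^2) 14.31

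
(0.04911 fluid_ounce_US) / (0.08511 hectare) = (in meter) 1.706e-09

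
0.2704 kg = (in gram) 270.4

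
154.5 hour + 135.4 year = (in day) 4.943e+04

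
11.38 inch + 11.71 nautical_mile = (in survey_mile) 13.48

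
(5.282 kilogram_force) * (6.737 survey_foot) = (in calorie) 25.42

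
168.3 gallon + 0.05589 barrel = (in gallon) 170.6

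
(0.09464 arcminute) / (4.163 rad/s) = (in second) 6.613e-06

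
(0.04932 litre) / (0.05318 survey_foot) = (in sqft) 0.03275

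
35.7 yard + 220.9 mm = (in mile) 0.02042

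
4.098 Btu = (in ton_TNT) 1.033e-06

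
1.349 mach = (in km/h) 1654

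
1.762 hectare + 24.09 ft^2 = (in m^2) 1.762e+04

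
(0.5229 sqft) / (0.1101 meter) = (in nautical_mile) 0.0002382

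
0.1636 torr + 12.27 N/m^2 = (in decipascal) 340.8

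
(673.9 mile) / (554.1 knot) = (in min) 63.41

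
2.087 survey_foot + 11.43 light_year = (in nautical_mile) 5.839e+13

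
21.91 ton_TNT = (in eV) 5.722e+29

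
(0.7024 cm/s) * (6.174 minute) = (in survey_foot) 8.537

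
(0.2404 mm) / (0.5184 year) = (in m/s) 1.47e-11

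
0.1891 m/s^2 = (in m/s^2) 0.1891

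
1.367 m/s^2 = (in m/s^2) 1.367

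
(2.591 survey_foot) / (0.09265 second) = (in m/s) 8.524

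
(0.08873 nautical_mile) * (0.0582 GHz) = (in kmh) 3.443e+10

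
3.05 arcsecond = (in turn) 2.353e-06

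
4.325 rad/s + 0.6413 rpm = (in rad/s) 4.392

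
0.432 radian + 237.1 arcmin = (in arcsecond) 1.033e+05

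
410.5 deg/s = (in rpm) 68.42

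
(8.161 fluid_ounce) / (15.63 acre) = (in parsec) 1.237e-25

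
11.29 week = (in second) 6.828e+06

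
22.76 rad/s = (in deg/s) 1304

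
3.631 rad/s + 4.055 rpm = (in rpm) 38.73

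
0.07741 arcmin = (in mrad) 0.02252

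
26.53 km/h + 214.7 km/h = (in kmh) 241.2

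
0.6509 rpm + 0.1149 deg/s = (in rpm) 0.67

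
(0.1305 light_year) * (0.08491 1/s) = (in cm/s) 1.048e+16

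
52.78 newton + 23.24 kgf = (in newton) 280.7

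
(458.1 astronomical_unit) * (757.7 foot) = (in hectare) 1.583e+12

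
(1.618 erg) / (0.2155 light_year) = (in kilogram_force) 8.093e-24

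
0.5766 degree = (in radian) 0.01006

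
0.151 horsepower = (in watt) 112.6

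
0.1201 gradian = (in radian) 0.001887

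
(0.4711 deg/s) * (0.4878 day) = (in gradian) 2.206e+04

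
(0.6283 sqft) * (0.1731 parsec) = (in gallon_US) 8.236e+16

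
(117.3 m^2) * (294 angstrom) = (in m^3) 3.449e-06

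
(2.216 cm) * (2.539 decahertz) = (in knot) 1.094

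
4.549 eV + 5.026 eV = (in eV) 9.575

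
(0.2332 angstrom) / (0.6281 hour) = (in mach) 3.029e-17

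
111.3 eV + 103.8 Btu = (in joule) 1.095e+05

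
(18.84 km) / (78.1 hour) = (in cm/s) 6.701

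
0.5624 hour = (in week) 0.003348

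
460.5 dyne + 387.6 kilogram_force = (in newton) 3801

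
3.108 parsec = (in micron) 9.59e+22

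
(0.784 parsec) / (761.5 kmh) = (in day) 1.324e+09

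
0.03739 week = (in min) 376.9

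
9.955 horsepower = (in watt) 7423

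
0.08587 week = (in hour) 14.43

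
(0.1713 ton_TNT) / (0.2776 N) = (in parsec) 8.367e-08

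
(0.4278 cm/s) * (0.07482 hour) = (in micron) 1.152e+06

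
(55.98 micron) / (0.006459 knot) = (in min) 0.0002808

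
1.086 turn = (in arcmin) 2.346e+04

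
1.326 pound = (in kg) 0.6015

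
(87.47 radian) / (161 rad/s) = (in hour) 0.0001509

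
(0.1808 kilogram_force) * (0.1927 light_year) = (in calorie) 7.726e+14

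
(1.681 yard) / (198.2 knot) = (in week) 2.493e-08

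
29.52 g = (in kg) 0.02952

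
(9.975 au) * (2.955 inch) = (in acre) 2.768e+07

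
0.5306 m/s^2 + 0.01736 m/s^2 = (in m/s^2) 0.548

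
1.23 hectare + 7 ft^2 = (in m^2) 1.23e+04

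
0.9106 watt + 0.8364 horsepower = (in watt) 624.6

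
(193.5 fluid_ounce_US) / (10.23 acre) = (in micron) 0.1382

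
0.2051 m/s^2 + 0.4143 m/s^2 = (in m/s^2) 0.6194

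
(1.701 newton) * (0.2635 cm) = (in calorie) 0.001071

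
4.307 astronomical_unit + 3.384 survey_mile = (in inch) 2.537e+13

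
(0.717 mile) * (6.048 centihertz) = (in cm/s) 6979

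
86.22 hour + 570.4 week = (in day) 3996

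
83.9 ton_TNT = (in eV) 2.191e+30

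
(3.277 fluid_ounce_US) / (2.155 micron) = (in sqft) 484.1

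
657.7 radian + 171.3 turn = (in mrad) 1.734e+06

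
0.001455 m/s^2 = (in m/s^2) 0.001455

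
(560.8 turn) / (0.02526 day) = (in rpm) 15.42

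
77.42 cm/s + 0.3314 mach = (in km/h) 409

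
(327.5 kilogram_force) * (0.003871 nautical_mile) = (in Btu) 21.82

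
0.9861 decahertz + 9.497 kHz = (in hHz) 95.07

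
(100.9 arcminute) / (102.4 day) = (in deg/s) 1.901e-07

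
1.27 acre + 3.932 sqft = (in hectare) 0.514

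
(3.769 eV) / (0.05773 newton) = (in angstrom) 1.046e-07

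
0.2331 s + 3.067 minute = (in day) 0.002133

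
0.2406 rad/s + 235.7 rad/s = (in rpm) 2253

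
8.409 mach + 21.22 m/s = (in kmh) 1.038e+04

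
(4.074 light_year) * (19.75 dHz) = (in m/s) 7.612e+16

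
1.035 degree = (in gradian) 1.15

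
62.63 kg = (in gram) 6.263e+04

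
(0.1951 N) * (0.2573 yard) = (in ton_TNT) 1.097e-11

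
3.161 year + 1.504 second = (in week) 164.8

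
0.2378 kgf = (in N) 2.332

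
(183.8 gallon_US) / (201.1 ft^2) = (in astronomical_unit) 2.489e-13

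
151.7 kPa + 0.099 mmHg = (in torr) 1138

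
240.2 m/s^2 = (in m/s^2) 240.2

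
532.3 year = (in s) 1.679e+10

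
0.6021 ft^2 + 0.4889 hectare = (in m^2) 4889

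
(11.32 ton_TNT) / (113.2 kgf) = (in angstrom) 4.266e+17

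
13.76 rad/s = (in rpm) 131.4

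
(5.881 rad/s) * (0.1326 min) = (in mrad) 4.679e+04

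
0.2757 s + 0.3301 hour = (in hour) 0.3302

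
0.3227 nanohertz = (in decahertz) 3.227e-11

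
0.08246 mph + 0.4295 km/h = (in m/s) 0.1562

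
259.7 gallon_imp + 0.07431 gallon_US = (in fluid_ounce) 3.993e+04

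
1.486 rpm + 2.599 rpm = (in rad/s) 0.4278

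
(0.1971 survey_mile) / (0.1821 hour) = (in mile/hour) 1.082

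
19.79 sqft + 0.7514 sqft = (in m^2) 1.908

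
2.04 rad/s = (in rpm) 19.48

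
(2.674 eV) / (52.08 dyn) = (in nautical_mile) 4.442e-19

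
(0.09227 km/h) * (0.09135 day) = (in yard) 221.2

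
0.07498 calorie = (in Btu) 0.0002973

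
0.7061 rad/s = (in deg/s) 40.46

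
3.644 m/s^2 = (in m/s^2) 3.644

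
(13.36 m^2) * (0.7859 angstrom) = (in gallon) 2.774e-07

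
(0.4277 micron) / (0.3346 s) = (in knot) 2.485e-06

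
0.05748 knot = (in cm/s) 2.957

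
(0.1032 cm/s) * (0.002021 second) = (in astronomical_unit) 1.394e-17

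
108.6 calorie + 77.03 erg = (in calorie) 108.6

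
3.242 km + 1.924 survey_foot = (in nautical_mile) 1.751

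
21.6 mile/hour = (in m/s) 9.656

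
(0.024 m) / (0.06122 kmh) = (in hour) 0.000392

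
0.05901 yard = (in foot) 0.177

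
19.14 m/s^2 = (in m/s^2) 19.14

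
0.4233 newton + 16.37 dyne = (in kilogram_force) 0.04318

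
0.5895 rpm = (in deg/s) 3.537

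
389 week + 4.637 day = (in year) 7.473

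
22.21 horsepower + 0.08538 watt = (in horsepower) 22.21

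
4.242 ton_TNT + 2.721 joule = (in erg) 1.775e+17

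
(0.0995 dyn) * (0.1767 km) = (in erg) 1758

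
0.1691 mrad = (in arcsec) 34.88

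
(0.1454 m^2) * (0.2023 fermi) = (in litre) 2.941e-14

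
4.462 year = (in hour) 3.909e+04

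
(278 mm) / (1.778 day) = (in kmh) 6.515e-06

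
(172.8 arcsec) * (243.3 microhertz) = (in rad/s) 2.038e-07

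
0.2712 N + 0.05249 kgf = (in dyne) 7.86e+04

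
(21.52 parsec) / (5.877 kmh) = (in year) 1.29e+10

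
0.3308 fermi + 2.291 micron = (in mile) 1.424e-09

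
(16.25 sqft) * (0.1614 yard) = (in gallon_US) 58.86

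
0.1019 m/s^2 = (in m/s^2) 0.1019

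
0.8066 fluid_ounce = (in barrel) 0.00015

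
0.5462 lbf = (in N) 2.43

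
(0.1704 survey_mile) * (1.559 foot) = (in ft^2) 1403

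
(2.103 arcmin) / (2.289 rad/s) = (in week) 4.419e-10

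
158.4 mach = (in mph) 1.206e+05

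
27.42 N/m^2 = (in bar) 0.0002742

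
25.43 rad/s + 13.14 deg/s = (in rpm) 245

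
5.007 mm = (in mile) 3.111e-06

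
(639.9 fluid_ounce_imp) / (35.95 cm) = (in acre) 1.25e-05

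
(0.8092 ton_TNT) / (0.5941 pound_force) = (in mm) 1.281e+12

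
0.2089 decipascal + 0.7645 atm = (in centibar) 77.46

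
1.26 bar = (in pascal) 1.26e+05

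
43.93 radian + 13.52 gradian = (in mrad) 4.414e+04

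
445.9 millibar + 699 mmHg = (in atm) 1.36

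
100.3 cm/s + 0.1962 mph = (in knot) 2.12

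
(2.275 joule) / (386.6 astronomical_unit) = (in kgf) 4.011e-15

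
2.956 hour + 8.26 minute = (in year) 0.0003532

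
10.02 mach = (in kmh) 1.228e+04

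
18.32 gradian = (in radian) 0.2878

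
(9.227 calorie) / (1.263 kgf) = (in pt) 8835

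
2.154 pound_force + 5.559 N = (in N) 15.14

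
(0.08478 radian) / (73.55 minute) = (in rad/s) 1.921e-05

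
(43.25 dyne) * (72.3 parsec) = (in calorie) 2.306e+14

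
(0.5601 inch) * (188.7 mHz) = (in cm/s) 0.2685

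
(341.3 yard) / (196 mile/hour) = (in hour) 0.0009894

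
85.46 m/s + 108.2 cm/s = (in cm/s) 8654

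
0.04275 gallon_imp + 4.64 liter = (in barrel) 0.03041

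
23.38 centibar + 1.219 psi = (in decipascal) 3.178e+05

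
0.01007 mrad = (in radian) 1.007e-05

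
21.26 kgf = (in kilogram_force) 21.26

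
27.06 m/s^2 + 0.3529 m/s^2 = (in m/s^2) 27.41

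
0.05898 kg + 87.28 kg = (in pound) 192.5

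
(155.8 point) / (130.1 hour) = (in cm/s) 1.174e-05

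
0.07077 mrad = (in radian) 7.077e-05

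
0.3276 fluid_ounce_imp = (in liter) 0.009308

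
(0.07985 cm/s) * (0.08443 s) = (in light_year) 7.126e-21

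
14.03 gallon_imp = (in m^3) 0.06378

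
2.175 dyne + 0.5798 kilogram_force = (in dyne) 5.686e+05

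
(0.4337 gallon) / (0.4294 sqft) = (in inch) 1.62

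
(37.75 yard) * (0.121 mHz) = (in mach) 1.227e-05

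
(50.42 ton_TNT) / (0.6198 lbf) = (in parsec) 2.48e-06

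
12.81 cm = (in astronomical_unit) 8.563e-13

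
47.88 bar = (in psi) 694.4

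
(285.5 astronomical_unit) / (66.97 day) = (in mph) 1.651e+07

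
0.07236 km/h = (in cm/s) 2.01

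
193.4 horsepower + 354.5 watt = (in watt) 1.446e+05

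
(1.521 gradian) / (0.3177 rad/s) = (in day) 8.704e-07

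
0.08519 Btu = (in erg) 8.988e+08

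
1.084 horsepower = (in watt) 808.3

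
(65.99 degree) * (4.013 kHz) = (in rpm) 4.414e+04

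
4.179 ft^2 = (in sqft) 4.179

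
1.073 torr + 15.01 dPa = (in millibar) 1.446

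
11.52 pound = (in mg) 5.225e+06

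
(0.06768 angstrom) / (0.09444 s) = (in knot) 1.393e-10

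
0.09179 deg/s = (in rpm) 0.0153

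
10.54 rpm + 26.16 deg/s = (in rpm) 14.9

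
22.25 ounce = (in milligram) 6.308e+05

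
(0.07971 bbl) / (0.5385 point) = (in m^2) 66.71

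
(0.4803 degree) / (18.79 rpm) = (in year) 1.351e-10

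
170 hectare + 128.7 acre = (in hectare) 222.1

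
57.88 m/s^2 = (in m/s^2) 57.88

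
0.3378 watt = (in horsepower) 0.000453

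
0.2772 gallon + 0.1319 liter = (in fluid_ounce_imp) 41.57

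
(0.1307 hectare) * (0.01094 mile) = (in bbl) 1.447e+05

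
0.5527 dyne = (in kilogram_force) 5.636e-07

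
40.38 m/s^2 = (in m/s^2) 40.38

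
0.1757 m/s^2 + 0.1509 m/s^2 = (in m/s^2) 0.3266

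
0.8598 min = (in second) 51.59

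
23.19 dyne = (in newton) 0.0002319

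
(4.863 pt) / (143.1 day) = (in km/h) 4.995e-10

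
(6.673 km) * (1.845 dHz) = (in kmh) 4432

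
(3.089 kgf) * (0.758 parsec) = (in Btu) 6.716e+14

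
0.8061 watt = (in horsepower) 0.001081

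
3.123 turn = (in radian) 19.62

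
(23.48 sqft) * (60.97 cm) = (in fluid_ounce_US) 4.497e+04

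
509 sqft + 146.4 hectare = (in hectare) 146.4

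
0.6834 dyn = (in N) 6.834e-06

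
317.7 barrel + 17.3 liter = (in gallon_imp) 1.111e+04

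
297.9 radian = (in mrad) 2.979e+05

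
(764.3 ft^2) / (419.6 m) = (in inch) 6.662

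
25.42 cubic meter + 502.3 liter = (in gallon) 6848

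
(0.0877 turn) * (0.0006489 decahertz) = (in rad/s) 0.003576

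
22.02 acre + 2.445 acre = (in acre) 24.46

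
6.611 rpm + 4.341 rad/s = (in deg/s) 288.4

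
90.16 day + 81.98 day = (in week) 24.59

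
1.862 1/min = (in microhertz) 3.103e+04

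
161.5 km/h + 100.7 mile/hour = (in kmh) 323.6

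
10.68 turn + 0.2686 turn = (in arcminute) 2.365e+05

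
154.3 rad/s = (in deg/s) 8841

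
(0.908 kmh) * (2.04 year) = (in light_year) 1.715e-09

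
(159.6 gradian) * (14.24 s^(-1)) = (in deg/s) 2045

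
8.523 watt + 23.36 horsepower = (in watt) 1.743e+04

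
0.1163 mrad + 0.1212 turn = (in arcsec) 1.571e+05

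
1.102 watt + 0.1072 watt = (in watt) 1.209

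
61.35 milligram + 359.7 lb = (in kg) 163.2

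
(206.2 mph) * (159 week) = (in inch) 3.49e+11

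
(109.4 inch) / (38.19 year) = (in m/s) 2.307e-09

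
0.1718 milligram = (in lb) 3.788e-07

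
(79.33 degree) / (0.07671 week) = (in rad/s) 2.984e-05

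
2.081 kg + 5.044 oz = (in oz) 78.45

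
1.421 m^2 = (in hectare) 0.0001421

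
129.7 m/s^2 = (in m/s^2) 129.7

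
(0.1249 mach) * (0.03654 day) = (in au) 8.975e-07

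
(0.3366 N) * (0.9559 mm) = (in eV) 2.008e+15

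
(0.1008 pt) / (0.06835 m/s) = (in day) 6.022e-09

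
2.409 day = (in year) 0.0066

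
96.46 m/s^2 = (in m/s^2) 96.46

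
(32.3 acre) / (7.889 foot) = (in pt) 1.541e+08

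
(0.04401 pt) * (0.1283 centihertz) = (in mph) 4.456e-08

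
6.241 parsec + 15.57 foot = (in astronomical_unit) 1.287e+06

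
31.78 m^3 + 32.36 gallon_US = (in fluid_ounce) 1.079e+06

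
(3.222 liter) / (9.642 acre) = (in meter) 8.257e-08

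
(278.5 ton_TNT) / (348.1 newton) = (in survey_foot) 1.098e+10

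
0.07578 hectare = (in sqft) 8157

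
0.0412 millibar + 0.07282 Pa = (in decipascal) 41.93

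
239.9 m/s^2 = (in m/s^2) 239.9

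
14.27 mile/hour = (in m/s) 6.379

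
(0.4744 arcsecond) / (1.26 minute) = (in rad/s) 3.042e-08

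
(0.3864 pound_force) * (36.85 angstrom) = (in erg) 0.06334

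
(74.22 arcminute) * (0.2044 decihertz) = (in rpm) 0.004214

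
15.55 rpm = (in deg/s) 93.3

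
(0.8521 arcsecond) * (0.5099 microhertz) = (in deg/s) 1.207e-10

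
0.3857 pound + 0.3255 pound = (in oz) 11.38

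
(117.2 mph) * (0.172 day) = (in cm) 7.786e+07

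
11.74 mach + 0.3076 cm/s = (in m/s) 3997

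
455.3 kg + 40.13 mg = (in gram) 4.553e+05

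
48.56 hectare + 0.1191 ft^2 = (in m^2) 4.856e+05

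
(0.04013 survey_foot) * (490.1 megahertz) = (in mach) 1.761e+04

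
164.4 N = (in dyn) 1.644e+07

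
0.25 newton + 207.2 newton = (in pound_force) 46.64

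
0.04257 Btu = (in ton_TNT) 1.073e-08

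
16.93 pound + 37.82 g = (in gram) 7717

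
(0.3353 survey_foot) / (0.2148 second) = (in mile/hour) 1.064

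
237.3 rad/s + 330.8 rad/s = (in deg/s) 3.255e+04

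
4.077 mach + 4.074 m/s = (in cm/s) 1.392e+05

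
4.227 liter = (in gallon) 1.117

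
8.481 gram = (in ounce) 0.2992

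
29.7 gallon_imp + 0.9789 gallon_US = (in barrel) 0.8726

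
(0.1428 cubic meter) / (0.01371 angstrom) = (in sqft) 1.121e+12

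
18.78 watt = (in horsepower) 0.02518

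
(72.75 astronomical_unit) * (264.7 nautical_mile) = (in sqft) 5.743e+19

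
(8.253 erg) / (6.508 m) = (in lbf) 2.851e-08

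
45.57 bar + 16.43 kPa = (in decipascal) 4.573e+07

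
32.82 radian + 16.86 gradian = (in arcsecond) 6.824e+06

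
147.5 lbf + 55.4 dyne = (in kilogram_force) 66.9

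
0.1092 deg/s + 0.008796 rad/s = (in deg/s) 0.6132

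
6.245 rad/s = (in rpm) 59.64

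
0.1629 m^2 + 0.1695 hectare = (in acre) 0.4189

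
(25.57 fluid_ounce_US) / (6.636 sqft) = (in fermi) 1.227e+12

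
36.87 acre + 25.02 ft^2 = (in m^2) 1.492e+05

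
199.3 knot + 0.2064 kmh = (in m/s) 102.6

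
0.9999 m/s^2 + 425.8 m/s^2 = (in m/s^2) 426.8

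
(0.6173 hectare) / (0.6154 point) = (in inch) 1.119e+09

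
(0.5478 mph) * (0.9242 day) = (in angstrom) 1.955e+14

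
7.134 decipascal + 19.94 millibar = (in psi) 0.2893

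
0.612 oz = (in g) 17.35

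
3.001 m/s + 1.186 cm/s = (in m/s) 3.013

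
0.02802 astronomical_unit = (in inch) 1.65e+11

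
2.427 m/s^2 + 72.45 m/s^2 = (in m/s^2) 74.88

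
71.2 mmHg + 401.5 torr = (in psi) 9.14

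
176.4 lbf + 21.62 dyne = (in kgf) 80.01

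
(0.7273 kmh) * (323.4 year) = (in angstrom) 2.06e+19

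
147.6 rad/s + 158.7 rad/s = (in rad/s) 306.3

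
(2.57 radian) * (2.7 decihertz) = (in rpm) 6.626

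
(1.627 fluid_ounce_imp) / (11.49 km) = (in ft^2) 4.331e-08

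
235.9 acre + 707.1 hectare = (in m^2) 8.026e+06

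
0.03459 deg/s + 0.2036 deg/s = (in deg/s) 0.2382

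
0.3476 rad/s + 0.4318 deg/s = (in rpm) 3.391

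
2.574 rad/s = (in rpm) 24.58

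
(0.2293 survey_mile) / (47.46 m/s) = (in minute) 0.1296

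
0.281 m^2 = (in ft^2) 3.025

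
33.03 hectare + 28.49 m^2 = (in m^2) 3.303e+05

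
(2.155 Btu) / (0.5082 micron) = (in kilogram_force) 4.562e+08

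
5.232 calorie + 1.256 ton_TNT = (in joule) 5.255e+09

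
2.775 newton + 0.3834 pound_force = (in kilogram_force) 0.4569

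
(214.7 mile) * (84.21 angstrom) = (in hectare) 2.91e-07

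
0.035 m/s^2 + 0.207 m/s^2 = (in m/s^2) 0.242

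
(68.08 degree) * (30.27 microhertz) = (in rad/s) 3.597e-05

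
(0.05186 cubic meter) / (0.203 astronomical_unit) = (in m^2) 1.708e-12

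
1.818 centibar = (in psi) 0.2637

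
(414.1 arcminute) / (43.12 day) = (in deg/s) 1.853e-06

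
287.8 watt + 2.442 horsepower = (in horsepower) 2.828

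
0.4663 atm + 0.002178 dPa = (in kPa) 47.25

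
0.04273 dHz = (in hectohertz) 4.273e-05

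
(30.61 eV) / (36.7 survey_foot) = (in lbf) 9.856e-20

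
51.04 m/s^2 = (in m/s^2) 51.04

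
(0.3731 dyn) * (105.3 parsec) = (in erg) 1.212e+20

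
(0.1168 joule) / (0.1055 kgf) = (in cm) 11.29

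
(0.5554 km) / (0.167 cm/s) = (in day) 3.849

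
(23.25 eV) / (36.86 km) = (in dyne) 1.011e-17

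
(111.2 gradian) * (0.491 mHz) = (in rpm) 0.00819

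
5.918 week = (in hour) 994.2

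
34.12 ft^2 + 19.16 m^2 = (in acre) 0.005518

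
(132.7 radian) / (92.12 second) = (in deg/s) 82.54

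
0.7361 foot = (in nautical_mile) 0.0001211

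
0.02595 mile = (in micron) 4.176e+07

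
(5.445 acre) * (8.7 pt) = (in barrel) 425.4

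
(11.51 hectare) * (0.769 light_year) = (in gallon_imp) 1.842e+23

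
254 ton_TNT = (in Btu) 1.007e+09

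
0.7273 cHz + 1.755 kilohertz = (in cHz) 1.755e+05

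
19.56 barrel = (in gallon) 821.5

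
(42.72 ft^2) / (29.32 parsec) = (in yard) 4.797e-18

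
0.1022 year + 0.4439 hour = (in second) 3.225e+06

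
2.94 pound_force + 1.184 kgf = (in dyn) 2.469e+06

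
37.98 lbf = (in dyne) 1.689e+07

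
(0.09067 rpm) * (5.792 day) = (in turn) 756.2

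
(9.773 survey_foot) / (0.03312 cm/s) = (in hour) 2.498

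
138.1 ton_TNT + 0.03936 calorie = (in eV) 3.606e+30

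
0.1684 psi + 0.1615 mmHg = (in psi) 0.1715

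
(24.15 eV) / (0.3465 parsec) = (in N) 3.619e-34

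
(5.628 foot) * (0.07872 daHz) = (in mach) 0.003966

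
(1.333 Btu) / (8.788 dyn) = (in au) 0.000107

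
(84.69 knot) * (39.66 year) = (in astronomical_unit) 0.3643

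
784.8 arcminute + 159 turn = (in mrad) 9.993e+05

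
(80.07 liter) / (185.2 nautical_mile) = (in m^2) 2.334e-07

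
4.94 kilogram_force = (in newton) 48.44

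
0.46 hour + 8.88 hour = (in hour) 9.34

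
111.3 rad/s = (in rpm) 1063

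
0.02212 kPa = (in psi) 0.003208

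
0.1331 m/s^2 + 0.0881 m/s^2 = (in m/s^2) 0.2212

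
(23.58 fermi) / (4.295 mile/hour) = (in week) 2.031e-20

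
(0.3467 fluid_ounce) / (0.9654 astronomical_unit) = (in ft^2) 7.642e-16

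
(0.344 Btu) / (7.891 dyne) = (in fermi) 4.599e+21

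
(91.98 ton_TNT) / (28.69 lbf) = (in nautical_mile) 1.628e+06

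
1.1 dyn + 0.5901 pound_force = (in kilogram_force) 0.2677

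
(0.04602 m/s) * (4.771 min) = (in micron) 1.317e+07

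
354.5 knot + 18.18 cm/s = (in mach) 0.5361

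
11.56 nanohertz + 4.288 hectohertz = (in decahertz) 42.88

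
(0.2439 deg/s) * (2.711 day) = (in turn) 158.7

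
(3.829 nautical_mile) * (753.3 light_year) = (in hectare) 5.054e+18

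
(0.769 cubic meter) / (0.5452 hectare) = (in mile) 8.764e-08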